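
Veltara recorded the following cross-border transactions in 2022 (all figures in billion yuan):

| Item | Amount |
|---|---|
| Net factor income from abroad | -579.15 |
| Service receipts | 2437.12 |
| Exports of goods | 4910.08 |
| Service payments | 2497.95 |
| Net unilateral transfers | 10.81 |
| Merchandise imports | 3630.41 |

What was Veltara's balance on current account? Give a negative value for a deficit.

Goods balance = 4910.08 - 3630.41 = 1279.67
Services balance = 2437.12 - 2497.95 = -60.83
Trade balance (goods + services) = 1279.67 + (-60.83) = 1218.84
Net primary income = -579.15
Net secondary income = 10.81
Current account = 1218.84 + (-579.15) + 10.81 = 650.50

650.50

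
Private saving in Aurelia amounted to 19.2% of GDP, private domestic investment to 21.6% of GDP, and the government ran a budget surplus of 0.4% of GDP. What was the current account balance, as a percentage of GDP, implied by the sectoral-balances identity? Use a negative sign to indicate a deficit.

By the sectoral-balances identity, CA = (S_private - I) + (T - G).
Private balance = 19.2 - 21.6 = -2.4
Government balance (T - G) = 0.4
CA = -2.4 + 0.4 = -2.0

-2.0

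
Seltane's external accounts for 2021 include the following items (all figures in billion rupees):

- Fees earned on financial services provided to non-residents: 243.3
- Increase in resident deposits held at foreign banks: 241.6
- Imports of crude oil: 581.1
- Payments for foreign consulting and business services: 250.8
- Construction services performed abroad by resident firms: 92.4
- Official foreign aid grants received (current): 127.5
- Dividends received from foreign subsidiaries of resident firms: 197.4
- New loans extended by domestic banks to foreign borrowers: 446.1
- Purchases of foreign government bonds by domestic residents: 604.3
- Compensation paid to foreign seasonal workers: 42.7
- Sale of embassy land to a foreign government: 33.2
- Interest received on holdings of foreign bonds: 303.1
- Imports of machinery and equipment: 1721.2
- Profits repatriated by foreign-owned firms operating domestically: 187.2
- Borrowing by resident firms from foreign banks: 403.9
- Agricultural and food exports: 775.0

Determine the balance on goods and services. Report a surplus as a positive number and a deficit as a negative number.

Goods: -581.1 - 1721.2 + 775.0 = -1527.3
Services: 92.4 + 243.3 - 250.8 = 84.9
Trade balance = -1527.3 + 84.9 = -1442.4
(Excluded from the trade balance — financial account: increase in resident deposits held at foreign banks 241.6, new loans extended by domestic banks to foreign borrowers 446.1, purchases of foreign government bonds by domestic residents 604.3, borrowing by resident firms from foreign banks 403.9; secondary income: official foreign aid grants received (current) 127.5; primary income: dividends received from foreign subsidiaries of resident firms 197.4, compensation paid to foreign seasonal workers 42.7, interest received on holdings of foreign bonds 303.1, profits repatriated by foreign-owned firms operating domestically 187.2; capital account: sale of embassy land to a foreign government 33.2.)

-1442.4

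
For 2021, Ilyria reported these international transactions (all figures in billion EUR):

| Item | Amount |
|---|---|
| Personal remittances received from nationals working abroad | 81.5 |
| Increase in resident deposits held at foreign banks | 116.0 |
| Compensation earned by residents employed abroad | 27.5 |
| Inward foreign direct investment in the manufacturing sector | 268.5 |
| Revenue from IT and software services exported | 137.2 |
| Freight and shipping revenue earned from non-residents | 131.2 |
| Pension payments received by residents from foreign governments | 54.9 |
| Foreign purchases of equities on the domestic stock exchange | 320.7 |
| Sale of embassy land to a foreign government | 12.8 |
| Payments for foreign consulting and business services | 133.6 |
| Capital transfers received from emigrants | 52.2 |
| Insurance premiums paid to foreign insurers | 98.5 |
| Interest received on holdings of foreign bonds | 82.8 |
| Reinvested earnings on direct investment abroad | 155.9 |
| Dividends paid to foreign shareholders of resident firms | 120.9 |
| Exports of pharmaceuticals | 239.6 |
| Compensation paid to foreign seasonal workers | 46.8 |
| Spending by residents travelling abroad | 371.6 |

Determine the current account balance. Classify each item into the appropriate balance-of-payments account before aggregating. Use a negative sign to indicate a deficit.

139.2

Goods: 239.6
Services: 137.2 + 131.2 - 371.6 - 133.6 - 98.5 = -335.3
Primary income: -46.8 - 120.9 + 82.8 + 27.5 + 155.9 = 98.5
Secondary income: 54.9 + 81.5 = 136.4
Current account = 239.6 + (-335.3) + 98.5 + 136.4 = 139.2
(Excluded from the current account — financial account: increase in resident deposits held at foreign banks 116.0, inward foreign direct investment in the manufacturing sector 268.5, foreign purchases of equities on the domestic stock exchange 320.7; capital account: sale of embassy land to a foreign government 12.8, capital transfers received from emigrants 52.2.)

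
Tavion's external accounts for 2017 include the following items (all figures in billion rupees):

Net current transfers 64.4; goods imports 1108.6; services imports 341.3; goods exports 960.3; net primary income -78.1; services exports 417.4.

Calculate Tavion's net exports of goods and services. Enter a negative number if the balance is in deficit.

-72.2

Goods balance = 960.3 - 1108.6 = -148.3
Services balance = 417.4 - 341.3 = 76.1
Trade balance (goods + services) = -148.3 + 76.1 = -72.2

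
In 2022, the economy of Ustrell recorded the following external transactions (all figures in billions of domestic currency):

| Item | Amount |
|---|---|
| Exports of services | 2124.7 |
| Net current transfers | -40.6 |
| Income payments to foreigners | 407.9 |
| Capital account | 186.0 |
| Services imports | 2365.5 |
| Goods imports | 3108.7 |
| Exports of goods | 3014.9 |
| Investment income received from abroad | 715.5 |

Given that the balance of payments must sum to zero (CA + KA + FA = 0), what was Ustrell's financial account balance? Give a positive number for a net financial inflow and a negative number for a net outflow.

Goods balance = 3014.9 - 3108.7 = -93.8
Services balance = 2124.7 - 2365.5 = -240.8
Trade balance (goods + services) = -93.8 + (-240.8) = -334.6
Net primary income = 715.5 - 407.9 = 307.6
Net secondary income = -40.6
Current account = -334.6 + 307.6 + (-40.6) = -67.6
Financial account = -(-67.6 + 186.0) = -118.4

-118.4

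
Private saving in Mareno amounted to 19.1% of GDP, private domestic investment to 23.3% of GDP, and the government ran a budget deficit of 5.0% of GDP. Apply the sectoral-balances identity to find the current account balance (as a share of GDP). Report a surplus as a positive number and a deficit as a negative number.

By the sectoral-balances identity, CA = (S_private - I) + (T - G).
Private balance = 19.1 - 23.3 = -4.2
Government balance (T - G) = -5.0
CA = -4.2 + (-5.0) = -9.2

-9.2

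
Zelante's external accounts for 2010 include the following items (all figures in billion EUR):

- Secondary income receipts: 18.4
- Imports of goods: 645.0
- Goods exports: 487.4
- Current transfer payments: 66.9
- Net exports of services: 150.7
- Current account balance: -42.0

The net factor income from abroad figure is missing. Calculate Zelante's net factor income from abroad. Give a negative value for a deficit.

Current account = goods balance + services balance + net primary income + net secondary income
Sum of the known components = -55.4
Net factor income from abroad = CA - (known components) = -42.0 - (-55.4) = 13.4

13.4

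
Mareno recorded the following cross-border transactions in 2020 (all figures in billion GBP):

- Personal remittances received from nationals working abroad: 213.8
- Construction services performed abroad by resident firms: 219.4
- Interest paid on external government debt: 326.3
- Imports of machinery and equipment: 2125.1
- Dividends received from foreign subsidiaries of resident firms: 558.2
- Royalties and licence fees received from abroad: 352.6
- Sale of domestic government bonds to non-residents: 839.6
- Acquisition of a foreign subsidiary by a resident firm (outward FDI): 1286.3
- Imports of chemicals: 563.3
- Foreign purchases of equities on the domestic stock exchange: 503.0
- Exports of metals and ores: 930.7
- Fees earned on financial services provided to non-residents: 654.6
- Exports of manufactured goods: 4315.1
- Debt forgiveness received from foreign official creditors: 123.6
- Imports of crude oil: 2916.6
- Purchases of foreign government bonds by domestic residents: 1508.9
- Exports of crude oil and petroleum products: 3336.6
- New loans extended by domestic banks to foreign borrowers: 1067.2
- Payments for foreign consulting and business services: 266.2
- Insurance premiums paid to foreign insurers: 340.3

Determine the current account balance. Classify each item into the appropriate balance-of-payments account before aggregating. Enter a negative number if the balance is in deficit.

Goods: -2916.6 + 3336.6 - 2125.1 + 4315.1 - 563.3 + 930.7 = 2977.4
Services: -266.2 + 219.4 + 654.6 + 352.6 - 340.3 = 620.1
Primary income: -326.3 + 558.2 = 231.9
Secondary income: 213.8
Current account = 2977.4 + 620.1 + 231.9 + 213.8 = 4043.2
(Excluded from the current account — financial account: sale of domestic government bonds to non-residents 839.6, acquisition of a foreign subsidiary by a resident firm (outward FDI) 1286.3, foreign purchases of equities on the domestic stock exchange 503.0, purchases of foreign government bonds by domestic residents 1508.9, new loans extended by domestic banks to foreign borrowers 1067.2; capital account: debt forgiveness received from foreign official creditors 123.6.)

4043.2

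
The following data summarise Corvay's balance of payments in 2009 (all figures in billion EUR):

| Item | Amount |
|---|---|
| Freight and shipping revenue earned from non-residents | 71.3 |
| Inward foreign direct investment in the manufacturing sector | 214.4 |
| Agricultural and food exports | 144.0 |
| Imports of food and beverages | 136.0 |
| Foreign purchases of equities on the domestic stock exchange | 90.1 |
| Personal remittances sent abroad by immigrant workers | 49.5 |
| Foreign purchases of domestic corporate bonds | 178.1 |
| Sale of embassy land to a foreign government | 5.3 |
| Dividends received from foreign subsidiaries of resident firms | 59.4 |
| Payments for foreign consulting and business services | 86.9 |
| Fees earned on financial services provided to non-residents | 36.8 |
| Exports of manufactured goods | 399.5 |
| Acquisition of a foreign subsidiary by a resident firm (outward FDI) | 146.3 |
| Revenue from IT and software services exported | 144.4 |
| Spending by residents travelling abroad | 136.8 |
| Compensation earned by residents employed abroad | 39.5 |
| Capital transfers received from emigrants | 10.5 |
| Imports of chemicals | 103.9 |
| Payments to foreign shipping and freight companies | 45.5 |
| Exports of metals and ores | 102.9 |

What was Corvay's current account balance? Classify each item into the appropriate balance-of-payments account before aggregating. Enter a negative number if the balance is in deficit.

Goods: -136.0 + 102.9 - 103.9 + 399.5 + 144.0 = 406.5
Services: -86.9 - 136.8 + 36.8 + 144.4 - 45.5 + 71.3 = -16.7
Primary income: 59.4 + 39.5 = 98.9
Secondary income: -49.5
Current account = 406.5 + (-16.7) + 98.9 + (-49.5) = 439.2
(Excluded from the current account — financial account: inward foreign direct investment in the manufacturing sector 214.4, foreign purchases of equities on the domestic stock exchange 90.1, foreign purchases of domestic corporate bonds 178.1, acquisition of a foreign subsidiary by a resident firm (outward FDI) 146.3; capital account: sale of embassy land to a foreign government 5.3, capital transfers received from emigrants 10.5.)

439.2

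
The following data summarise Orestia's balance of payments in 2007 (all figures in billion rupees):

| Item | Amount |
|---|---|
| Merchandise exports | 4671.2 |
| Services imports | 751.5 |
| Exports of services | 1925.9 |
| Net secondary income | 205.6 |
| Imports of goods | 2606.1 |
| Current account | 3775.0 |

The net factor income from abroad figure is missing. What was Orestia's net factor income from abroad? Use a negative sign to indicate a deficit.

329.9

Current account = goods balance + services balance + net primary income + net secondary income
Sum of the known components = 3445.1
Net factor income from abroad = CA - (known components) = 3775.0 - 3445.1 = 329.9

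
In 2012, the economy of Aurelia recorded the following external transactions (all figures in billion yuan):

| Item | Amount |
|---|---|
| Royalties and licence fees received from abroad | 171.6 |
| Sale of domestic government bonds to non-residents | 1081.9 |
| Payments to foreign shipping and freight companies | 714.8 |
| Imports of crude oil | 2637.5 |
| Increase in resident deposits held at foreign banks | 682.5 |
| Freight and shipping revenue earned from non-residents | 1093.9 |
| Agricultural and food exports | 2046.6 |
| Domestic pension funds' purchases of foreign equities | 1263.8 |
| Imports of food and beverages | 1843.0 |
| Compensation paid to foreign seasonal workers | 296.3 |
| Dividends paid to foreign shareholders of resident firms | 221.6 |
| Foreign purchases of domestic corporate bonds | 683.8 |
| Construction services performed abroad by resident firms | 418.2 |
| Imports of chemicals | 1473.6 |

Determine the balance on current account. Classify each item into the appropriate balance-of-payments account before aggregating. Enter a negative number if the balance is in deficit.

Goods: -2637.5 - 1843.0 + 2046.6 - 1473.6 = -3907.5
Services: 1093.9 + 171.6 + 418.2 - 714.8 = 968.9
Primary income: -296.3 - 221.6 = -517.9
Current account = (-3907.5) + 968.9 + (-517.9) = -3456.5
(Excluded from the current account — financial account: sale of domestic government bonds to non-residents 1081.9, increase in resident deposits held at foreign banks 682.5, domestic pension funds' purchases of foreign equities 1263.8, foreign purchases of domestic corporate bonds 683.8.)

-3456.5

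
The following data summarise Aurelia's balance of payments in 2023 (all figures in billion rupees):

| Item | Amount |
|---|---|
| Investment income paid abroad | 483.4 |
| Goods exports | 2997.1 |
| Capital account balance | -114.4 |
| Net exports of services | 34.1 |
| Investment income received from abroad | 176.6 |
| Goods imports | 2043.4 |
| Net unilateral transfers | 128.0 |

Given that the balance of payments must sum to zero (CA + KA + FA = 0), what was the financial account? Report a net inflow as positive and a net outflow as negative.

Goods balance = 2997.1 - 2043.4 = 953.7
Services balance = 34.1
Trade balance (goods + services) = 953.7 + 34.1 = 987.8
Net primary income = 176.6 - 483.4 = -306.8
Net secondary income = 128.0
Current account = 987.8 + (-306.8) + 128.0 = 809.0
Financial account = -(809.0 + (-114.4)) = -694.6

-694.6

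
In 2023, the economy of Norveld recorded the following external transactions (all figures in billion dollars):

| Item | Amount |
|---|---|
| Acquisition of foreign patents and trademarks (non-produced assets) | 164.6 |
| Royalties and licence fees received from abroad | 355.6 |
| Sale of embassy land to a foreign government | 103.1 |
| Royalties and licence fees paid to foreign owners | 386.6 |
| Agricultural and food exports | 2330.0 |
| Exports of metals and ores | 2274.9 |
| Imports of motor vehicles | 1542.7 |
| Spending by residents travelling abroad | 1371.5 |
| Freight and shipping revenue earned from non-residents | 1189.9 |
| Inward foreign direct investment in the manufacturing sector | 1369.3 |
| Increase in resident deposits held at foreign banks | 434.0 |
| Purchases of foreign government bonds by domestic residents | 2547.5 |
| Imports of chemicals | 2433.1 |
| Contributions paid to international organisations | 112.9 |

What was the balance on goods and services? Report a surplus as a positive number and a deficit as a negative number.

Goods: -2433.1 + 2274.9 + 2330.0 - 1542.7 = 629.1
Services: 1189.9 - 386.6 + 355.6 - 1371.5 = -212.6
Trade balance = 629.1 + (-212.6) = 416.5
(Excluded from the trade balance — capital account: acquisition of foreign patents and trademarks (non-produced assets) 164.6, sale of embassy land to a foreign government 103.1; financial account: inward foreign direct investment in the manufacturing sector 1369.3, increase in resident deposits held at foreign banks 434.0, purchases of foreign government bonds by domestic residents 2547.5; secondary income: contributions paid to international organisations 112.9.)

416.5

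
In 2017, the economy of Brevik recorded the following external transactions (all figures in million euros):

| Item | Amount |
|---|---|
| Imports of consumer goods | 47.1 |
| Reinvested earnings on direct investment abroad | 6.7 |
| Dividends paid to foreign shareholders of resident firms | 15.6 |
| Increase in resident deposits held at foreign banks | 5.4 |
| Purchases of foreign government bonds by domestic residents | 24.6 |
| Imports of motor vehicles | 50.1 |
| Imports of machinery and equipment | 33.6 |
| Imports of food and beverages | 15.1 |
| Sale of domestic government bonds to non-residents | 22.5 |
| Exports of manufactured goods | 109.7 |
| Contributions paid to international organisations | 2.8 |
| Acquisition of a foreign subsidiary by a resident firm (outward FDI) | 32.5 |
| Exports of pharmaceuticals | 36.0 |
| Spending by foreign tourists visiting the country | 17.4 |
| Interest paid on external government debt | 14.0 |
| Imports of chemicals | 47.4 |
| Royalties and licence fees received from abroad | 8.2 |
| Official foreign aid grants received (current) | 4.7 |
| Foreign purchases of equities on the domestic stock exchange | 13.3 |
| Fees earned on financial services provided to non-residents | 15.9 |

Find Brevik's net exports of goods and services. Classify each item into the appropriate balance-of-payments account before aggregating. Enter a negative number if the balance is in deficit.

Goods: -33.6 + 36.0 + 109.7 - 15.1 - 47.4 - 47.1 - 50.1 = -47.6
Services: 8.2 + 15.9 + 17.4 = 41.5
Trade balance = -47.6 + 41.5 = -6.1
(Excluded from the trade balance — primary income: reinvested earnings on direct investment abroad 6.7, dividends paid to foreign shareholders of resident firms 15.6, interest paid on external government debt 14.0; financial account: increase in resident deposits held at foreign banks 5.4, purchases of foreign government bonds by domestic residents 24.6, sale of domestic government bonds to non-residents 22.5, acquisition of a foreign subsidiary by a resident firm (outward FDI) 32.5, foreign purchases of equities on the domestic stock exchange 13.3; secondary income: contributions paid to international organisations 2.8, official foreign aid grants received (current) 4.7.)

-6.1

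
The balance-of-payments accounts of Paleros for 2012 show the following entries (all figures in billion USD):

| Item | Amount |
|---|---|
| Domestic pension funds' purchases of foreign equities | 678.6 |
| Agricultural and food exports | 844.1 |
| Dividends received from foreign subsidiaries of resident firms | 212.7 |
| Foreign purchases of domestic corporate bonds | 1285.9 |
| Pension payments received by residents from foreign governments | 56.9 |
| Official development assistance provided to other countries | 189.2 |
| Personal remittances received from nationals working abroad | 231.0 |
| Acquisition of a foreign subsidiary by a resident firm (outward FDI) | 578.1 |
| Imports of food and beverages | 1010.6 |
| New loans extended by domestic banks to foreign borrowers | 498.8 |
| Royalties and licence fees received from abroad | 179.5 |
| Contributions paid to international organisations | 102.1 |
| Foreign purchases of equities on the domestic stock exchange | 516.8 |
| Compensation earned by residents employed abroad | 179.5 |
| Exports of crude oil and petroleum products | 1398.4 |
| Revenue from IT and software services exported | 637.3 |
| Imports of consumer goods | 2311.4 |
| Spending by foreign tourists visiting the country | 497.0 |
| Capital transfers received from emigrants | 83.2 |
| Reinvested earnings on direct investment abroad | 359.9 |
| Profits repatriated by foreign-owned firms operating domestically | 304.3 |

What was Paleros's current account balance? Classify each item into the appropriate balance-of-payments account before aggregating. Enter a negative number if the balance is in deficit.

Goods: -1010.6 + 844.1 + 1398.4 - 2311.4 = -1079.5
Services: 637.3 + 497.0 + 179.5 = 1313.8
Primary income: 179.5 + 359.9 + 212.7 - 304.3 = 447.8
Secondary income: -189.2 + 231.0 + 56.9 - 102.1 = -3.4
Current account = (-1079.5) + 1313.8 + 447.8 + (-3.4) = 678.7
(Excluded from the current account — financial account: domestic pension funds' purchases of foreign equities 678.6, foreign purchases of domestic corporate bonds 1285.9, acquisition of a foreign subsidiary by a resident firm (outward FDI) 578.1, new loans extended by domestic banks to foreign borrowers 498.8, foreign purchases of equities on the domestic stock exchange 516.8; capital account: capital transfers received from emigrants 83.2.)

678.7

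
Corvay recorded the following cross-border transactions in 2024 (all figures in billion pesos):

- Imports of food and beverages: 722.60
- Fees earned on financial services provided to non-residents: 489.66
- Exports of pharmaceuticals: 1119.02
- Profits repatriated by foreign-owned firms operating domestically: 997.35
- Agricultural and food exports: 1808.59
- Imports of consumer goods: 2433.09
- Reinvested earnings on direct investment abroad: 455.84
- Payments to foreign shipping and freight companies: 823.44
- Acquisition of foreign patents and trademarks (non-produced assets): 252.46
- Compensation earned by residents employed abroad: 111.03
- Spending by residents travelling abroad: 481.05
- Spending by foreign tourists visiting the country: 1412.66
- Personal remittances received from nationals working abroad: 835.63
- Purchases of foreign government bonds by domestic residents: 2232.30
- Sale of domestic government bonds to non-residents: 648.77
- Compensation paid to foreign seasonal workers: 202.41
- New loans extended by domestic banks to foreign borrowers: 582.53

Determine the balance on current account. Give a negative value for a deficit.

Goods: 1808.59 + 1119.02 - 2433.09 - 722.60 = -228.08
Services: 489.66 + 1412.66 - 823.44 - 481.05 = 597.83
Primary income: 111.03 - 997.35 + 455.84 - 202.41 = -632.89
Secondary income: 835.63
Current account = (-228.08) + 597.83 + (-632.89) + 835.63 = 572.49
(Excluded from the current account — capital account: acquisition of foreign patents and trademarks (non-produced assets) 252.46; financial account: purchases of foreign government bonds by domestic residents 2232.30, sale of domestic government bonds to non-residents 648.77, new loans extended by domestic banks to foreign borrowers 582.53.)

572.49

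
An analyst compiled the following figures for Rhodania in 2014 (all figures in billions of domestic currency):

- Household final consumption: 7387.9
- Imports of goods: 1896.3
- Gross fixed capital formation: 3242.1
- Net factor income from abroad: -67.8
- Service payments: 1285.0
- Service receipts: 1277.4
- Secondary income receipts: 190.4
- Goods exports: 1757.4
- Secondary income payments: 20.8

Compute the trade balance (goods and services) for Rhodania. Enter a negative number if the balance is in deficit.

-146.5

Goods balance = 1757.4 - 1896.3 = -138.9
Services balance = 1277.4 - 1285.0 = -7.6
Trade balance (goods + services) = -138.9 + (-7.6) = -146.5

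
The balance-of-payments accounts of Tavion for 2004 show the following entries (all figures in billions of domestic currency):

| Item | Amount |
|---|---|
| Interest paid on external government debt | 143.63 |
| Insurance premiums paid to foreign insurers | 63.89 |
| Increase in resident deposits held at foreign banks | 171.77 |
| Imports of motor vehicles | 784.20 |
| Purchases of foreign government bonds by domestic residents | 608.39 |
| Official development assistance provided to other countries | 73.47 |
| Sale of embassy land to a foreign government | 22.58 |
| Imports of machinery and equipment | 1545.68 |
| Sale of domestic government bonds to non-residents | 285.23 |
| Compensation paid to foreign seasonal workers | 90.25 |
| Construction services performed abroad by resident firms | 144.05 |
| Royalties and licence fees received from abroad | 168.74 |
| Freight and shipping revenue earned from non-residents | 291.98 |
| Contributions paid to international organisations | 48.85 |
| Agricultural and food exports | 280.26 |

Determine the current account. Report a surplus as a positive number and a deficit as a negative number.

-1864.94

Goods: -784.20 + 280.26 - 1545.68 = -2049.62
Services: -63.89 + 168.74 + 291.98 + 144.05 = 540.88
Primary income: -143.63 - 90.25 = -233.88
Secondary income: -73.47 - 48.85 = -122.32
Current account = (-2049.62) + 540.88 + (-233.88) + (-122.32) = -1864.94
(Excluded from the current account — financial account: increase in resident deposits held at foreign banks 171.77, purchases of foreign government bonds by domestic residents 608.39, sale of domestic government bonds to non-residents 285.23; capital account: sale of embassy land to a foreign government 22.58.)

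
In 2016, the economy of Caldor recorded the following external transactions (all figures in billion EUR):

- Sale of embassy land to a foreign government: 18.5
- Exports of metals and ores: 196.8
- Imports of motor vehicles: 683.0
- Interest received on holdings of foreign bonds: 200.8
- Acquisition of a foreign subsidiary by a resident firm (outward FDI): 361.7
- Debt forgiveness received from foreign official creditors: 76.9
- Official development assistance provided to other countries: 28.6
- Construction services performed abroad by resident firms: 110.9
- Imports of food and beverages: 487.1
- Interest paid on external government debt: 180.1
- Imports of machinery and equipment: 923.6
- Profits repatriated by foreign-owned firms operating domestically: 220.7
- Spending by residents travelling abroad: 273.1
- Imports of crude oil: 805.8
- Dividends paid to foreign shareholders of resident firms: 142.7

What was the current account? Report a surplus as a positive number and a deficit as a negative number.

-3236.2

Goods: -487.1 + 196.8 - 683.0 - 805.8 - 923.6 = -2702.7
Services: 110.9 - 273.1 = -162.2
Primary income: -142.7 + 200.8 - 180.1 - 220.7 = -342.7
Secondary income: -28.6
Current account = (-2702.7) + (-162.2) + (-342.7) + (-28.6) = -3236.2
(Excluded from the current account — capital account: sale of embassy land to a foreign government 18.5, debt forgiveness received from foreign official creditors 76.9; financial account: acquisition of a foreign subsidiary by a resident firm (outward FDI) 361.7.)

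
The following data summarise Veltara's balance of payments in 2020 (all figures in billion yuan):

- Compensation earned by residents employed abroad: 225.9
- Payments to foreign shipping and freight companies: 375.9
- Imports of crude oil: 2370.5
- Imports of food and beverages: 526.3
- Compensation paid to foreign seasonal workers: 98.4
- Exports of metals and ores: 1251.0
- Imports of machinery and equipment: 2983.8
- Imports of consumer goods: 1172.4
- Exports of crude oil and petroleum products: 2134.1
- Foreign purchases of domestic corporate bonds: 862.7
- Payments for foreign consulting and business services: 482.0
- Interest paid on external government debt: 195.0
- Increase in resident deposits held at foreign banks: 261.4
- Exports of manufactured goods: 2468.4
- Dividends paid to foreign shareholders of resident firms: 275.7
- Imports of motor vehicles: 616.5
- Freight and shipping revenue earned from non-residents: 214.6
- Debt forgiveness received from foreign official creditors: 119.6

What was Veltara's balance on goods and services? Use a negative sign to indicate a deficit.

Goods: -526.3 - 2370.5 - 2983.8 + 2134.1 - 616.5 + 1251.0 + 2468.4 - 1172.4 = -1816.0
Services: -375.9 + 214.6 - 482.0 = -643.3
Trade balance = -1816.0 + (-643.3) = -2459.3
(Excluded from the trade balance — primary income: compensation earned by residents employed abroad 225.9, compensation paid to foreign seasonal workers 98.4, interest paid on external government debt 195.0, dividends paid to foreign shareholders of resident firms 275.7; financial account: foreign purchases of domestic corporate bonds 862.7, increase in resident deposits held at foreign banks 261.4; capital account: debt forgiveness received from foreign official creditors 119.6.)

-2459.3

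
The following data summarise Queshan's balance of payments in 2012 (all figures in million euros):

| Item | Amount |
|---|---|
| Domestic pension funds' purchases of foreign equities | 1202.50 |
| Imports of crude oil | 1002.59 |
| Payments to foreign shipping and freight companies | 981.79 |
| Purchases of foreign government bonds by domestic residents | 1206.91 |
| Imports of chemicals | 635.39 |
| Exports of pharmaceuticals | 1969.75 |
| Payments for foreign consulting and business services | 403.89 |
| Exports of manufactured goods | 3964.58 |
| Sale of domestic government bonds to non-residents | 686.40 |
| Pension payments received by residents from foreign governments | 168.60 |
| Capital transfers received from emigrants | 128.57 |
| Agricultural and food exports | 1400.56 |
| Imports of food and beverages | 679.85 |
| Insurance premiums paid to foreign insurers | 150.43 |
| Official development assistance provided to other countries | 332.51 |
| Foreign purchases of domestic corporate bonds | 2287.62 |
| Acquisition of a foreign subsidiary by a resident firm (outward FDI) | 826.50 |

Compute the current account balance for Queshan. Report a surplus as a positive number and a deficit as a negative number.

3317.04

Goods: 1969.75 - 679.85 - 635.39 + 3964.58 - 1002.59 + 1400.56 = 5017.06
Services: -981.79 - 403.89 - 150.43 = -1536.11
Secondary income: -332.51 + 168.60 = -163.91
Current account = 5017.06 + (-1536.11) + (-163.91) = 3317.04
(Excluded from the current account — financial account: domestic pension funds' purchases of foreign equities 1202.50, purchases of foreign government bonds by domestic residents 1206.91, sale of domestic government bonds to non-residents 686.40, foreign purchases of domestic corporate bonds 2287.62, acquisition of a foreign subsidiary by a resident firm (outward FDI) 826.50; capital account: capital transfers received from emigrants 128.57.)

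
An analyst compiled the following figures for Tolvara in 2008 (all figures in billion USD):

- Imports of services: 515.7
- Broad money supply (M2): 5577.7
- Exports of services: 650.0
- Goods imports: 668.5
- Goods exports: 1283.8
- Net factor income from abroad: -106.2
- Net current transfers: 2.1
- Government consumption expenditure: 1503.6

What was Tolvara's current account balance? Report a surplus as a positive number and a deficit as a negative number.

Goods balance = 1283.8 - 668.5 = 615.3
Services balance = 650.0 - 515.7 = 134.3
Trade balance (goods + services) = 615.3 + 134.3 = 749.6
Net primary income = -106.2
Net secondary income = 2.1
Current account = 749.6 + (-106.2) + 2.1 = 645.5

645.5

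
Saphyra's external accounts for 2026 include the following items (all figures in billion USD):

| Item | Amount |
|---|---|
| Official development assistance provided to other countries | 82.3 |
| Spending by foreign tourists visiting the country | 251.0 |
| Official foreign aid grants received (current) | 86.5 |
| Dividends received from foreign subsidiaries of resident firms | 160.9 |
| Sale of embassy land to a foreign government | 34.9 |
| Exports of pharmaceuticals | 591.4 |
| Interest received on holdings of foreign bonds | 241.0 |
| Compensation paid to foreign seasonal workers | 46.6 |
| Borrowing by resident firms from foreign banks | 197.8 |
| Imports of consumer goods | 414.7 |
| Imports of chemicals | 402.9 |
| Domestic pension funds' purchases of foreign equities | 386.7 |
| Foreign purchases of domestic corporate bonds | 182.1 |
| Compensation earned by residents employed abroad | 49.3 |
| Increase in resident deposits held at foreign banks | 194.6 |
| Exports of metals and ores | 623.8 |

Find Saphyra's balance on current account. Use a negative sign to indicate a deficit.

1057.4

Goods: -414.7 + 591.4 - 402.9 + 623.8 = 397.6
Services: 251.0
Primary income: 49.3 - 46.6 + 160.9 + 241.0 = 404.6
Secondary income: 86.5 - 82.3 = 4.2
Current account = 397.6 + 251.0 + 404.6 + 4.2 = 1057.4
(Excluded from the current account — capital account: sale of embassy land to a foreign government 34.9; financial account: borrowing by resident firms from foreign banks 197.8, domestic pension funds' purchases of foreign equities 386.7, foreign purchases of domestic corporate bonds 182.1, increase in resident deposits held at foreign banks 194.6.)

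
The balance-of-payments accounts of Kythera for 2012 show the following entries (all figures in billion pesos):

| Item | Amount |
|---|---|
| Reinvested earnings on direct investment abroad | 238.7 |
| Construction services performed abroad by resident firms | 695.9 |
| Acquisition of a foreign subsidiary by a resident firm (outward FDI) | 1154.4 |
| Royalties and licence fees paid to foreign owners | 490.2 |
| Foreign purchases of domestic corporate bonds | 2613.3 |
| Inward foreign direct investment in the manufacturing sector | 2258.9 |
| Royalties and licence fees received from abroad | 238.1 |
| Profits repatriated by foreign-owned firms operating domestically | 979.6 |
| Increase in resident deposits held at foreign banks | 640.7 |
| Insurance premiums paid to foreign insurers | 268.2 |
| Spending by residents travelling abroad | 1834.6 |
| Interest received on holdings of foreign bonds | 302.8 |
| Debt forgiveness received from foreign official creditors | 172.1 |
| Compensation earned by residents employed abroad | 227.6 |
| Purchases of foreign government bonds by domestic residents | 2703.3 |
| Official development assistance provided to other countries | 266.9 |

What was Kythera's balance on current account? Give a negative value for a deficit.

-2136.4

Services: 238.1 - 1834.6 + 695.9 - 490.2 - 268.2 = -1659.0
Primary income: 302.8 + 238.7 + 227.6 - 979.6 = -210.5
Secondary income: -266.9
Current account = (-1659.0) + (-210.5) + (-266.9) = -2136.4
(Excluded from the current account — financial account: acquisition of a foreign subsidiary by a resident firm (outward FDI) 1154.4, foreign purchases of domestic corporate bonds 2613.3, inward foreign direct investment in the manufacturing sector 2258.9, increase in resident deposits held at foreign banks 640.7, purchases of foreign government bonds by domestic residents 2703.3; capital account: debt forgiveness received from foreign official creditors 172.1.)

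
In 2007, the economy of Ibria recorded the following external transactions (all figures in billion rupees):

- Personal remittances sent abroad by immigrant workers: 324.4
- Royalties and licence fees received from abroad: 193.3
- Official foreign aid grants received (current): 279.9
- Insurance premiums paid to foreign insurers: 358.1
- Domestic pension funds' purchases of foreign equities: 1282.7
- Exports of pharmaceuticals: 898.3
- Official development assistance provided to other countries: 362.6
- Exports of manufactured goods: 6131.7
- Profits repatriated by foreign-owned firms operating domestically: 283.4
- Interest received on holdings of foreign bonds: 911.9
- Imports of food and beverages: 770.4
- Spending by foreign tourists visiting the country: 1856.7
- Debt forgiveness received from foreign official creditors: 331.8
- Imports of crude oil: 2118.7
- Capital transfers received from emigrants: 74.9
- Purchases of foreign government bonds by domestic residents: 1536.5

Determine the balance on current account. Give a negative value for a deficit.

Goods: 898.3 + 6131.7 - 2118.7 - 770.4 = 4140.9
Services: 1856.7 + 193.3 - 358.1 = 1691.9
Primary income: -283.4 + 911.9 = 628.5
Secondary income: 279.9 - 324.4 - 362.6 = -407.1
Current account = 4140.9 + 1691.9 + 628.5 + (-407.1) = 6054.2
(Excluded from the current account — financial account: domestic pension funds' purchases of foreign equities 1282.7, purchases of foreign government bonds by domestic residents 1536.5; capital account: debt forgiveness received from foreign official creditors 331.8, capital transfers received from emigrants 74.9.)

6054.2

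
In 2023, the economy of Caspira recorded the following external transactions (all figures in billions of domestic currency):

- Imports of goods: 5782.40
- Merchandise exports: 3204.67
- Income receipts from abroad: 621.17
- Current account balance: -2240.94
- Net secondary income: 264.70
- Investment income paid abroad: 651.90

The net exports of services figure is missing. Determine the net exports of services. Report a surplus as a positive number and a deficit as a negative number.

102.82

Current account = goods balance + services balance + net primary income + net secondary income
Sum of the known components = -2343.76
Net exports of services = CA - (known components) = -2240.94 - (-2343.76) = 102.82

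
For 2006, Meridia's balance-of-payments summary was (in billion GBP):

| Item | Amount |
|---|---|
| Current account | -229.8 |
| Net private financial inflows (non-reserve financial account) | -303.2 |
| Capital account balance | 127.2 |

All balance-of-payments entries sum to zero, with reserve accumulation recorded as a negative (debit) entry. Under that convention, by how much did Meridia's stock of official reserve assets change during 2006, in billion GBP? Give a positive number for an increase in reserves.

-405.8

Official reserve transactions balance = -((-229.8) + 127.2 + (-303.2)) = 405.8
An accumulation of reserves is recorded as a debit (negative entry), so the change in the stock of reserves is the negative of that balance.
Change in official reserves = -(405.8) = -405.8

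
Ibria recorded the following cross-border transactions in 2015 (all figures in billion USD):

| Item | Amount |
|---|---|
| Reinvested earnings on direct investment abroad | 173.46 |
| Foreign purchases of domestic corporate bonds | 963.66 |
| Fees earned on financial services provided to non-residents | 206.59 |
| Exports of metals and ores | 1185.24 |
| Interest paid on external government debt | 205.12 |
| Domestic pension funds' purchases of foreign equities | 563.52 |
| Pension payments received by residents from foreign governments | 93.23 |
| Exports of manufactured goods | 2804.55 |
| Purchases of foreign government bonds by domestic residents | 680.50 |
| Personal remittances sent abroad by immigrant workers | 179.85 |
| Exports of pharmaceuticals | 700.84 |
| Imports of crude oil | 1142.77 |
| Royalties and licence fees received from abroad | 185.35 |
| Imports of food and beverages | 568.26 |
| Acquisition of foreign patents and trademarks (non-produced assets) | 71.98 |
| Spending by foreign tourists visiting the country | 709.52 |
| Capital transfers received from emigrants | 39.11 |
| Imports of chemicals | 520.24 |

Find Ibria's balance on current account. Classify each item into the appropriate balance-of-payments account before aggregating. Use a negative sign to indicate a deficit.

Goods: -568.26 + 700.84 - 520.24 + 2804.55 + 1185.24 - 1142.77 = 2459.36
Services: 709.52 + 185.35 + 206.59 = 1101.46
Primary income: 173.46 - 205.12 = -31.66
Secondary income: -179.85 + 93.23 = -86.62
Current account = 2459.36 + 1101.46 + (-31.66) + (-86.62) = 3442.54
(Excluded from the current account — financial account: foreign purchases of domestic corporate bonds 963.66, domestic pension funds' purchases of foreign equities 563.52, purchases of foreign government bonds by domestic residents 680.50; capital account: acquisition of foreign patents and trademarks (non-produced assets) 71.98, capital transfers received from emigrants 39.11.)

3442.54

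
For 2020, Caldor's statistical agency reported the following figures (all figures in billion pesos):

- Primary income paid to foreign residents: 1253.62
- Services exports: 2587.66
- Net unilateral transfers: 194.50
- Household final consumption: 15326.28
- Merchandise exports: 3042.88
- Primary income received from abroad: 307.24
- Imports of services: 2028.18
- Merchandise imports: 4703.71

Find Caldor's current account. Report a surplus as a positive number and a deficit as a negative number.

Goods balance = 3042.88 - 4703.71 = -1660.83
Services balance = 2587.66 - 2028.18 = 559.48
Trade balance (goods + services) = -1660.83 + 559.48 = -1101.35
Net primary income = 307.24 - 1253.62 = -946.38
Net secondary income = 194.50
Current account = -1101.35 + (-946.38) + 194.50 = -1853.23

-1853.23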